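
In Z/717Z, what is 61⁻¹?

670

Apply the Euclidean algorithm and back-substitute:
717 = 11*61 + 46
61 = 1*46 + 15
46 = 3*15 + 1
15 = 15*1 + 0
gcd(61, 717) = 1, so the inverse exists.
Bézout: 1 = 4*717 − 47*61.
So 61⁻¹ ≡ −47 ≡ 670 (mod 717).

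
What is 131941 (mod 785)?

61

131941 = 168·785 + 61, so 131941 ≡ 61 (mod 785).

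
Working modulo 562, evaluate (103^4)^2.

537

(103)^4 ≡ 265 (mod 562)
(265)^2 ≡ 537 (mod 562)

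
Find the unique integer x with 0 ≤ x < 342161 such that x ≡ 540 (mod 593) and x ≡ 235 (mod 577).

593⁻¹ mod 577: 593*541 ≡ 1 (mod 577), so 593⁻¹ ≡ 541.
x = 540 + 593*((235 − 540)*541 mod 577) = 540 + 593*17 = 10621.

10621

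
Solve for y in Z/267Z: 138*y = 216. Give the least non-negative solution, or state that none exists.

48

gcd(138, 267) = 3, and 3 | 216, so solutions exist.
Divide through by 3: 46*y mod 89 = 72.
46⁻¹ ≡ 60 (mod 89).
y ≡ 60*72 ≡ 48 (mod 89).
The smallest non-negative solution is y = 48.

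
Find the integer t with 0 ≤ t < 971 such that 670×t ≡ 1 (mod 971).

Run the extended Euclidean algorithm:
971 = 1*670 + 301
670 = 2*301 + 68
301 = 4*68 + 29
68 = 2*29 + 10
29 = 2*10 + 9
10 = 1*9 + 1
9 = 9*1 + 0
gcd(670, 971) = 1, so the inverse exists.
Back-substitute for 1:
1 = 1*10 − 1*9
  = −1*29 + 3*10
  = 3*68 − 7*29
  = −7*301 + 31*68
  = 31*670 − 69*301
  = −69*971 + 100*670
So 670⁻¹ ≡ 100 (mod 971).

100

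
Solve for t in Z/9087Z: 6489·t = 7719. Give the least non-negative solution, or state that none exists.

gcd(6489, 9087) = 3, and 3 | 7719, so solutions exist.
Divide through by 3: 2163·t ≡ 2573 mod 3029.
2163⁻¹ ≡ 2270 (mod 3029).
t ≡ 2270·2573 ≡ 798 (mod 3029).
The smallest non-negative solution is t = 798.

798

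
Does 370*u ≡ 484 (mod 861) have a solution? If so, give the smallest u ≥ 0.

853

gcd(370, 861) = 1, so a unique solution mod 861 exists.
370⁻¹ ≡ 370 (mod 861).
u ≡ 370*484 ≡ 853 (mod 861).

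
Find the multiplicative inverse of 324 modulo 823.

348

823 = 2*324 + 175
324 = 1*175 + 149
175 = 1*149 + 26
149 = 5*26 + 19
26 = 1*19 + 7
19 = 2*7 + 5
7 = 1*5 + 2
5 = 2*2 + 1
2 = 2*1 + 0
gcd(324, 823) = 1, so the inverse exists.
Back-substitute for 1:
1 = 1*5 − 2*2
  = −2*7 + 3*5
  = 3*19 − 8*7
  = −8*26 + 11*19
  = 11*149 − 63*26
  = −63*175 + 74*149
  = 74*324 − 137*175
  = −137*823 + 348*324
So 324⁻¹ ≡ 348 (mod 823).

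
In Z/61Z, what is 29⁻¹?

40

Run the extended Euclidean algorithm:
61 = 2·29 + 3
29 = 9·3 + 2
3 = 1·2 + 1
2 = 2·1 + 0
gcd(29, 61) = 1, so the inverse exists.
Bézout: 1 = 10·61 − 21·29.
So 29⁻¹ ≡ −21 ≡ 40 (mod 61).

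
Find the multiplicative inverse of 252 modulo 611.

177

Run the extended Euclidean algorithm:
611 = 2·252 + 107
252 = 2·107 + 38
107 = 2·38 + 31
38 = 1·31 + 7
31 = 4·7 + 3
7 = 2·3 + 1
3 = 3·1 + 0
gcd(252, 611) = 1, so the inverse exists.
Bézout: 1 = −73·611 + 177·252.
So 252⁻¹ ≡ 177 (mod 611).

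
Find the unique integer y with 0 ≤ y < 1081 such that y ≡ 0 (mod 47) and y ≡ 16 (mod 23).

47⁻¹ mod 23: 47·1 ≡ 1 (mod 23), so 47⁻¹ ≡ 1.
y = 0 + 47·((16 − 0)·1 mod 23) = 0 + 47·16 = 752.
Check: 752 mod 47 = 0, 752 mod 23 = 16. ✓

752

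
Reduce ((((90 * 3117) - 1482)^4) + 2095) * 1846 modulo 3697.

1093

90 * 3117 = 280530 ≡ 3255 (mod 3697)
3255 - 1482 = 1773
(1773)^4 ≡ 3383 (mod 3697)
3383 + 2095 = 5478 ≡ 1781 (mod 3697)
1781 * 1846 = 3287726 ≡ 1093 (mod 3697)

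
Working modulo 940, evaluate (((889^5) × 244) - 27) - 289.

620

(889)^5 ≡ 809 (mod 940)
809 × 244 = 197396 ≡ 936 (mod 940)
936 - 27 = 909
909 - 289 = 620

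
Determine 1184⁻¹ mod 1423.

905

Apply the Euclidean algorithm and back-substitute:
1423 = 1*1184 + 239
1184 = 4*239 + 228
239 = 1*228 + 11
228 = 20*11 + 8
11 = 1*8 + 3
8 = 2*3 + 2
3 = 1*2 + 1
2 = 2*1 + 0
gcd(1184, 1423) = 1, so the inverse exists.
Back-substitute for 1:
1 = 1*3 − 1*2
  = −1*8 + 3*3
  = 3*11 − 4*8
  = −4*228 + 83*11
  = 83*239 − 87*228
  = −87*1184 + 431*239
  = 431*1423 − 518*1184
So 1184⁻¹ ≡ −518 ≡ 905 (mod 1423).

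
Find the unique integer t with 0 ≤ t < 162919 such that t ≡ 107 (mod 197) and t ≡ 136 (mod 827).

141553

197⁻¹ mod 827: 197×424 ≡ 1 (mod 827), so 197⁻¹ ≡ 424.
t = 107 + 197×((136 − 107)×424 mod 827) = 107 + 197×718 = 141553.
Check: 141553 mod 197 = 107, 141553 mod 827 = 136. ✓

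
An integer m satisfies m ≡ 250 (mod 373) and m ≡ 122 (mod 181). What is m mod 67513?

45010

373⁻¹ mod 181: 373·33 ≡ 1 (mod 181), so 373⁻¹ ≡ 33.
m = 250 + 373·((122 − 250)·33 mod 181) = 250 + 373·120 = 45010.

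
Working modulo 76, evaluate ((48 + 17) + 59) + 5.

48 + 17 = 65
65 + 59 = 124 ≡ 48 (mod 76)
48 + 5 = 53

53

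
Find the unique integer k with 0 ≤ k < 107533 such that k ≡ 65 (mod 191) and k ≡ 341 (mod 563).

58893

191⁻¹ mod 563: 191*507 ≡ 1 (mod 563), so 191⁻¹ ≡ 507.
k = 65 + 191*((341 − 65)*507 mod 563) = 65 + 191*308 = 58893.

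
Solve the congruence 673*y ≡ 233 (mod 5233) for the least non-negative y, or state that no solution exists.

47

gcd(673, 5233) = 1, so a unique solution mod 5233 exists.
673⁻¹ ≡ 1213 (mod 5233).
y ≡ 1213*233 ≡ 47 (mod 5233).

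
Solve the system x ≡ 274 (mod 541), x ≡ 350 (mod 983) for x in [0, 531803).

541⁻¹ mod 983: 541*705 ≡ 1 (mod 983), so 541⁻¹ ≡ 705.
x = 274 + 541*((350 − 274)*705 mod 983) = 274 + 541*498 = 269692.
Check: 269692 mod 541 = 274, 269692 mod 983 = 350. ✓

269692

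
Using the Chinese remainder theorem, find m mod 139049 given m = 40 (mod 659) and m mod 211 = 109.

17833

659⁻¹ mod 211: 659*138 ≡ 1 (mod 211), so 659⁻¹ ≡ 138.
m = 40 + 659*((109 − 40)*138 mod 211) = 40 + 659*27 = 17833.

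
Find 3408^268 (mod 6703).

257

268 in binary is 100001100, i.e. 268 = 256 + 8 + 4.
3408^1 ≡ 3408 (mod 6703)
3408^2 ≡ 3408^2 = 11614464 ≡ 4868 (mod 6703)
3408^4 ≡ 4868^2 = 23697424 ≡ 2319 (mod 6703)
3408^8 ≡ 2319^2 = 5377761 ≡ 1955 (mod 6703)
3408^16 ≡ 1955^2 = 3822025 ≡ 1315 (mod 6703)
3408^32 ≡ 1315^2 = 1729225 ≡ 6554 (mod 6703)
3408^64 ≡ 6554^2 = 42954916 ≡ 2092 (mod 6703)
3408^128 ≡ 2092^2 = 4376464 ≡ 6108 (mod 6703)
3408^256 ≡ 6108^2 = 37307664 ≡ 5469 (mod 6703)
3408^268 = 3408^256 * 3408^8 * 3408^4 ≡ 5469 * 1955 * 2319 (mod 6703).
Accumulate the product:
5469 * 1955 = 10691895 ≡ 610
610 * 2319 = 1414590 ≡ 257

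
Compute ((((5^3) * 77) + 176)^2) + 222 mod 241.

115

(5)^3 ≡ 125 (mod 241)
125 * 77 = 9625 ≡ 226 (mod 241)
226 + 176 = 402 ≡ 161 (mod 241)
(161)^2 ≡ 134 (mod 241)
134 + 222 = 356 ≡ 115 (mod 241)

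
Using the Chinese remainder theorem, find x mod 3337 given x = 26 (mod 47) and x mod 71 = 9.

2423

47⁻¹ mod 71: 47×68 ≡ 1 (mod 71), so 47⁻¹ ≡ 68.
x = 26 + 47×((9 − 26)×68 mod 71) = 26 + 47×51 = 2423.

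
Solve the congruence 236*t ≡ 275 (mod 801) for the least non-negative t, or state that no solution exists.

439

gcd(236, 801) = 1, so a unique solution mod 801 exists.
236⁻¹ ≡ 689 (mod 801).
t ≡ 689*275 ≡ 439 (mod 801).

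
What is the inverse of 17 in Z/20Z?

13

20 = 1·17 + 3
17 = 5·3 + 2
3 = 1·2 + 1
2 = 2·1 + 0
gcd(17, 20) = 1, so the inverse exists.
Bézout: 1 = 6·20 − 7·17.
So 17⁻¹ ≡ −7 ≡ 13 (mod 20).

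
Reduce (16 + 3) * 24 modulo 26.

14

16 + 3 = 19
19 * 24 = 456 ≡ 14 (mod 26)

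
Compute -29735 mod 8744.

-29735 = -4*8744 + 5241, so -29735 ≡ 5241 (mod 8744).

5241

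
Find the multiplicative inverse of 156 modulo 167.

91

By the extended Euclidean algorithm:
167 = 1×156 + 11
156 = 14×11 + 2
11 = 5×2 + 1
2 = 2×1 + 0
gcd(156, 167) = 1, so the inverse exists.
Back-substitute for 1:
1 = 1×11 − 5×2
  = −5×156 + 71×11
  = 71×167 − 76×156
So 156⁻¹ ≡ −76 ≡ 91 (mod 167).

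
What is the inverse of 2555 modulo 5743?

5244

By the extended Euclidean algorithm:
5743 = 2·2555 + 633
2555 = 4·633 + 23
633 = 27·23 + 12
23 = 1·12 + 11
12 = 1·11 + 1
11 = 11·1 + 0
gcd(2555, 5743) = 1, so the inverse exists.
Back-substitute for 1:
1 = 1·12 − 1·11
  = −1·23 + 2·12
  = 2·633 − 55·23
  = −55·2555 + 222·633
  = 222·5743 − 499·2555
So 2555⁻¹ ≡ −499 ≡ 5244 (mod 5743).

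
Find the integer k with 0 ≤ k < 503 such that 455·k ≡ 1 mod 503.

503 = 1*455 + 48
455 = 9*48 + 23
48 = 2*23 + 2
23 = 11*2 + 1
2 = 2*1 + 0
gcd(455, 503) = 1, so the inverse exists.
Back-substitute for 1:
1 = 1*23 − 11*2
  = −11*48 + 23*23
  = 23*455 − 218*48
  = −218*503 + 241*455
So 455⁻¹ ≡ 241 (mod 503).

241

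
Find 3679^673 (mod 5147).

2187

3679^1 ≡ 3679 (mod 5147)
3679^2 ≡ 3679^2 = 13535041 ≡ 3578 (mod 5147)
3679^4 ≡ 3578^2 = 12802084 ≡ 1495 (mod 5147)
3679^8 ≡ 1495^2 = 2235025 ≡ 1227 (mod 5147)
3679^16 ≡ 1227^2 = 1505529 ≡ 2605 (mod 5147)
3679^32 ≡ 2605^2 = 6786025 ≡ 2279 (mod 5147)
3679^64 ≡ 2279^2 = 5193841 ≡ 518 (mod 5147)
3679^128 ≡ 518^2 = 268324 ≡ 680 (mod 5147)
3679^256 ≡ 680^2 = 462400 ≡ 4317 (mod 5147)
3679^512 ≡ 4317^2 = 18636489 ≡ 4349 (mod 5147)
3679^673 = 3679^512 · 3679^128 · 3679^32 · 3679^1 ≡ 4349 · 680 · 2279 · 3679 (mod 5147).
Accumulate the product:
4349 · 680 = 2957320 ≡ 2942
2942 · 2279 = 6704818 ≡ 3424
3424 · 3679 = 12596896 ≡ 2187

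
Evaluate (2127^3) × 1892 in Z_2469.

(2127)^3 ≡ 1050 (mod 2469)
1050 × 1892 = 1986600 ≡ 1524 (mod 2469)

1524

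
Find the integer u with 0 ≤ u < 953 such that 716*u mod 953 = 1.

By the extended Euclidean algorithm:
953 = 1*716 + 237
716 = 3*237 + 5
237 = 47*5 + 2
5 = 2*2 + 1
2 = 2*1 + 0
gcd(716, 953) = 1, so the inverse exists.
Back-substitute for 1:
1 = 1*5 − 2*2
  = −2*237 + 95*5
  = 95*716 − 287*237
  = −287*953 + 382*716
So 716⁻¹ ≡ 382 (mod 953).

382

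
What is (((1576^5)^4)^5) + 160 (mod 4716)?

(1576)^5 ≡ 4168 (mod 4716)
(4168)^4 ≡ 4276 (mod 4716)
(4276)^5 ≡ 1540 (mod 4716)
1540 + 160 = 1700

1700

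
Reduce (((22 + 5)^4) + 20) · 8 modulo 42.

22 + 5 = 27
(27)^4 ≡ 15 (mod 42)
15 + 20 = 35
35 · 8 = 280 ≡ 28 (mod 42)

28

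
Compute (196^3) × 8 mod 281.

(196)^3 ≡ 141 (mod 281)
141 × 8 = 1128 ≡ 4 (mod 281)

4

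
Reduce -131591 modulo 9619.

-131591 = -14·9619 + 3075, so -131591 ≡ 3075 (mod 9619).

3075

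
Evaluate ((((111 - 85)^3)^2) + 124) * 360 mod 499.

178

111 - 85 = 26
(26)^3 ≡ 111 (mod 499)
(111)^2 ≡ 345 (mod 499)
345 + 124 = 469
469 * 360 = 168840 ≡ 178 (mod 499)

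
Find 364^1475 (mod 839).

Using repeated squaring:
364^1 ≡ 364 (mod 839)
364^2 ≡ 364^2 = 132496 ≡ 773 (mod 839)
364^4 ≡ 773^2 = 597529 ≡ 161 (mod 839)
364^8 ≡ 161^2 = 25921 ≡ 751 (mod 839)
364^16 ≡ 751^2 = 564001 ≡ 193 (mod 839)
364^32 ≡ 193^2 = 37249 ≡ 333 (mod 839)
364^64 ≡ 333^2 = 110889 ≡ 141 (mod 839)
364^128 ≡ 141^2 = 19881 ≡ 584 (mod 839)
364^256 ≡ 584^2 = 341056 ≡ 422 (mod 839)
364^512 ≡ 422^2 = 178084 ≡ 216 (mod 839)
364^1024 ≡ 216^2 = 46656 ≡ 511 (mod 839)
364^1475 = 364^1024 × 364^256 × 364^128 × 364^64 × 364^2 × 364^1 ≡ 511 × 422 × 584 × 141 × 773 × 364 (mod 839).
Accumulate the product:
511 × 422 = 215642 ≡ 19
19 × 584 = 11096 ≡ 189
189 × 141 = 26649 ≡ 640
640 × 773 = 494720 ≡ 549
549 × 364 = 199836 ≡ 154

154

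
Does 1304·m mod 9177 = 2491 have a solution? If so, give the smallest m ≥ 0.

gcd(1304, 9177) = 1, so a unique solution mod 9177 exists.
1304⁻¹ ≡ 3371 (mod 9177).
m ≡ 3371·2491 ≡ 206 (mod 9177).

206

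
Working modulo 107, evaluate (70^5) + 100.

61

(70)^5 ≡ 68 (mod 107)
68 + 100 = 168 ≡ 61 (mod 107)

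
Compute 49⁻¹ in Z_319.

By the extended Euclidean algorithm:
319 = 6×49 + 25
49 = 1×25 + 24
25 = 1×24 + 1
24 = 24×1 + 0
gcd(49, 319) = 1, so the inverse exists.
Back-substitute for 1:
1 = 1×25 − 1×24
  = −1×49 + 2×25
  = 2×319 − 13×49
So 49⁻¹ ≡ −13 ≡ 306 (mod 319).

306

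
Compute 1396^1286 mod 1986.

1286 in binary is 10100000110, i.e. 1286 = 1024 + 256 + 4 + 2.
1396^1 ≡ 1396 (mod 1986)
1396^2 ≡ 1396^2 = 1948816 ≡ 550 (mod 1986)
1396^4 ≡ 550^2 = 302500 ≡ 628 (mod 1986)
1396^8 ≡ 628^2 = 394384 ≡ 1156 (mod 1986)
1396^16 ≡ 1156^2 = 1336336 ≡ 1744 (mod 1986)
1396^32 ≡ 1744^2 = 3041536 ≡ 970 (mod 1986)
1396^64 ≡ 970^2 = 940900 ≡ 1522 (mod 1986)
1396^128 ≡ 1522^2 = 2316484 ≡ 808 (mod 1986)
1396^256 ≡ 808^2 = 652864 ≡ 1456 (mod 1986)
1396^512 ≡ 1456^2 = 2119936 ≡ 874 (mod 1986)
1396^1024 ≡ 874^2 = 763876 ≡ 1252 (mod 1986)
1396^1286 = 1396^1024 × 1396^256 × 1396^4 × 1396^2 ≡ 1252 × 1456 × 628 × 550 (mod 1986).
Accumulate the product:
1252 × 1456 = 1822912 ≡ 1750
1750 × 628 = 1099000 ≡ 742
742 × 550 = 408100 ≡ 970

970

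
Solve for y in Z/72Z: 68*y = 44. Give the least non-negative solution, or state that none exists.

gcd(68, 72) = 4, and 4 | 44, so solutions exist.
Divide through by 4: 17*y = 11 (mod 18).
17⁻¹ ≡ 17 (mod 18).
y ≡ 17*11 ≡ 7 (mod 18).
The smallest non-negative solution is y = 7.

7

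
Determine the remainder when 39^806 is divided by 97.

44

806 in binary is 1100100110, i.e. 806 = 512 + 256 + 32 + 4 + 2.
39^1 ≡ 39 (mod 97)
39^2 ≡ 39^2 = 1521 ≡ 66 (mod 97)
39^4 ≡ 66^2 = 4356 ≡ 88 (mod 97)
39^8 ≡ 88^2 = 7744 ≡ 81 (mod 97)
39^16 ≡ 81^2 = 6561 ≡ 62 (mod 97)
39^32 ≡ 62^2 = 3844 ≡ 61 (mod 97)
39^64 ≡ 61^2 = 3721 ≡ 35 (mod 97)
39^128 ≡ 35^2 = 1225 ≡ 61 (mod 97)
39^256 ≡ 61^2 = 3721 ≡ 35 (mod 97)
39^512 ≡ 35^2 = 1225 ≡ 61 (mod 97)
39^806 = 39^512 * 39^256 * 39^32 * 39^4 * 39^2 ≡ 61 * 35 * 61 * 88 * 66 (mod 97).
Accumulate the product:
61 * 35 = 2135 ≡ 1
1 * 61 = 61
61 * 88 = 5368 ≡ 33
33 * 66 = 2178 ≡ 44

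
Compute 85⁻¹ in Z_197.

51

By the extended Euclidean algorithm:
197 = 2*85 + 27
85 = 3*27 + 4
27 = 6*4 + 3
4 = 1*3 + 1
3 = 3*1 + 0
gcd(85, 197) = 1, so the inverse exists.
Back-substitute for 1:
1 = 1*4 − 1*3
  = −1*27 + 7*4
  = 7*85 − 22*27
  = −22*197 + 51*85
So 85⁻¹ ≡ 51 (mod 197).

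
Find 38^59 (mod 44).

59 in binary is 111011, i.e. 59 = 32 + 16 + 8 + 2 + 1.
38^1 ≡ 38 (mod 44)
38^2 ≡ 38^2 = 1444 ≡ 36 (mod 44)
38^4 ≡ 36^2 = 1296 ≡ 20 (mod 44)
38^8 ≡ 20^2 = 400 ≡ 4 (mod 44)
38^16 ≡ 4^2 = 16 (mod 44)
38^32 ≡ 16^2 = 256 ≡ 36 (mod 44)
38^59 = 38^32 · 38^16 · 38^8 · 38^2 · 38^1 ≡ 36 · 16 · 4 · 36 · 38 (mod 44).
Accumulate the product:
36 · 16 = 576 ≡ 4
4 · 4 = 16
16 · 36 = 576 ≡ 4
4 · 38 = 152 ≡ 20

20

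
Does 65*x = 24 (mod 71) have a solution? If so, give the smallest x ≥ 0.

67

gcd(65, 71) = 1, so a unique solution mod 71 exists.
65⁻¹ ≡ 59 (mod 71).
x ≡ 59*24 ≡ 67 (mod 71).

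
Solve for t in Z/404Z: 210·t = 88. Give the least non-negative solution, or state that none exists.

gcd(210, 404) = 2, and 2 | 88, so solutions exist.
Divide through by 2: 105·t mod 202 = 44.
105⁻¹ ≡ 177 (mod 202).
t ≡ 177·44 ≡ 112 (mod 202).
The smallest non-negative solution is t = 112.

112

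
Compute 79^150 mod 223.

120

By square-and-multiply:
150 in binary is 10010110, i.e. 150 = 128 + 16 + 4 + 2.
79^1 ≡ 79 (mod 223)
79^2 ≡ 79^2 = 6241 ≡ 220 (mod 223)
79^4 ≡ 220^2 = 48400 ≡ 9 (mod 223)
79^8 ≡ 9^2 = 81 (mod 223)
79^16 ≡ 81^2 = 6561 ≡ 94 (mod 223)
79^32 ≡ 94^2 = 8836 ≡ 139 (mod 223)
79^64 ≡ 139^2 = 19321 ≡ 143 (mod 223)
79^128 ≡ 143^2 = 20449 ≡ 156 (mod 223)
79^150 = 79^128 * 79^16 * 79^4 * 79^2 ≡ 156 * 94 * 9 * 220 (mod 223).
Accumulate the product:
156 * 94 = 14664 ≡ 169
169 * 9 = 1521 ≡ 183
183 * 220 = 40260 ≡ 120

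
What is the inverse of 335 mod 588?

251

By the extended Euclidean algorithm:
588 = 1×335 + 253
335 = 1×253 + 82
253 = 3×82 + 7
82 = 11×7 + 5
7 = 1×5 + 2
5 = 2×2 + 1
2 = 2×1 + 0
gcd(335, 588) = 1, so the inverse exists.
Bézout: 1 = −143×588 + 251×335.
So 335⁻¹ ≡ 251 (mod 588).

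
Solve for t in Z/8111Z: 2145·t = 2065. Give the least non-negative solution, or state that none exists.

4860

gcd(2145, 8111) = 1, so a unique solution mod 8111 exists.
2145⁻¹ ≡ 6935 (mod 8111).
t ≡ 6935·2065 ≡ 4860 (mod 8111).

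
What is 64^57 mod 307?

By square-and-multiply:
57 in binary is 111001, i.e. 57 = 32 + 16 + 8 + 1.
64^1 ≡ 64 (mod 307)
64^2 ≡ 64^2 = 4096 ≡ 105 (mod 307)
64^4 ≡ 105^2 = 11025 ≡ 280 (mod 307)
64^8 ≡ 280^2 = 78400 ≡ 115 (mod 307)
64^16 ≡ 115^2 = 13225 ≡ 24 (mod 307)
64^32 ≡ 24^2 = 576 ≡ 269 (mod 307)
64^57 = 64^32 × 64^16 × 64^8 × 64^1 ≡ 269 × 24 × 115 × 64 (mod 307).
Accumulate the product:
269 × 24 = 6456 ≡ 9
9 × 115 = 1035 ≡ 114
114 × 64 = 7296 ≡ 235

235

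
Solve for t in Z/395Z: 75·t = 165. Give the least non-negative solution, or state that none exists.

gcd(75, 395) = 5, and 5 | 165, so solutions exist.
Divide through by 5: 15·t = 33 (mod 79).
15⁻¹ ≡ 58 (mod 79).
t ≡ 58·33 ≡ 18 (mod 79).
The smallest non-negative solution is t = 18.

18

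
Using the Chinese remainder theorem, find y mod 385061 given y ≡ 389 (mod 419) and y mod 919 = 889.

385031

419⁻¹ mod 919: 419*329 ≡ 1 (mod 919), so 419⁻¹ ≡ 329.
y = 389 + 419*((889 − 389)*329 mod 919) = 389 + 419*918 = 385031.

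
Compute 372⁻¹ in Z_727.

385

727 = 1×372 + 355
372 = 1×355 + 17
355 = 20×17 + 15
17 = 1×15 + 2
15 = 7×2 + 1
2 = 2×1 + 0
gcd(372, 727) = 1, so the inverse exists.
Bézout: 1 = 175×727 − 342×372.
So 372⁻¹ ≡ −342 ≡ 385 (mod 727).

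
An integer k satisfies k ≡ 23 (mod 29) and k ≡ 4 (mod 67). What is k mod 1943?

29⁻¹ mod 67: 29*37 ≡ 1 (mod 67), so 29⁻¹ ≡ 37.
k = 23 + 29*((4 − 23)*37 mod 67) = 23 + 29*34 = 1009.

1009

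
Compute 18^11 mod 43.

5

11 in binary is 1011, i.e. 11 = 8 + 2 + 1.
18^1 ≡ 18 (mod 43)
18^2 ≡ 18^2 = 324 ≡ 23 (mod 43)
18^4 ≡ 23^2 = 529 ≡ 13 (mod 43)
18^8 ≡ 13^2 = 169 ≡ 40 (mod 43)
18^11 = 18^8 · 18^2 · 18^1 ≡ 40 · 23 · 18 (mod 43).
Accumulate the product:
40 · 23 = 920 ≡ 17
17 · 18 = 306 ≡ 5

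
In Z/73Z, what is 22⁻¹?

10

73 = 3·22 + 7
22 = 3·7 + 1
7 = 7·1 + 0
gcd(22, 73) = 1, so the inverse exists.
Bézout: 1 = −3·73 + 10·22.
So 22⁻¹ ≡ 10 (mod 73).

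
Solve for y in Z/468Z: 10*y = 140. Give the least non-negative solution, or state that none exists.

gcd(10, 468) = 2, and 2 | 140, so solutions exist.
Divide through by 2: 5*y = 70 (mod 234).
5⁻¹ ≡ 47 (mod 234).
y ≡ 47*70 ≡ 14 (mod 234).
The smallest non-negative solution is y = 14.

14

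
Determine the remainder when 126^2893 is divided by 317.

By square-and-multiply:
2893 in binary is 101101001101, i.e. 2893 = 2048 + 512 + 256 + 64 + 8 + 4 + 1.
126^1 ≡ 126 (mod 317)
126^2 ≡ 126^2 = 15876 ≡ 26 (mod 317)
126^4 ≡ 26^2 = 676 ≡ 42 (mod 317)
126^8 ≡ 42^2 = 1764 ≡ 179 (mod 317)
126^16 ≡ 179^2 = 32041 ≡ 24 (mod 317)
126^32 ≡ 24^2 = 576 ≡ 259 (mod 317)
126^64 ≡ 259^2 = 67081 ≡ 194 (mod 317)
126^128 ≡ 194^2 = 37636 ≡ 230 (mod 317)
126^256 ≡ 230^2 = 52900 ≡ 278 (mod 317)
126^512 ≡ 278^2 = 77284 ≡ 253 (mod 317)
126^1024 ≡ 253^2 = 64009 ≡ 292 (mod 317)
126^2048 ≡ 292^2 = 85264 ≡ 308 (mod 317)
126^2893 = 126^2048 * 126^512 * 126^256 * 126^64 * 126^8 * 126^4 * 126^1 ≡ 308 * 253 * 278 * 194 * 179 * 42 * 126 (mod 317).
Accumulate the product:
308 * 253 = 77924 ≡ 259
259 * 278 = 72002 ≡ 43
43 * 194 = 8342 ≡ 100
100 * 179 = 17900 ≡ 148
148 * 42 = 6216 ≡ 193
193 * 126 = 24318 ≡ 226

226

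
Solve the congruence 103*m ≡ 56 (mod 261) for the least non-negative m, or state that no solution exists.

221

gcd(103, 261) = 1, so a unique solution mod 261 exists.
103⁻¹ ≡ 223 (mod 261).
m ≡ 223*56 ≡ 221 (mod 261).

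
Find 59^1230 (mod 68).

Using repeated squaring:
1230 in binary is 10011001110, i.e. 1230 = 1024 + 128 + 64 + 8 + 4 + 2.
59^1 ≡ 59 (mod 68)
59^2 ≡ 59^2 = 3481 ≡ 13 (mod 68)
59^4 ≡ 13^2 = 169 ≡ 33 (mod 68)
59^8 ≡ 33^2 = 1089 ≡ 1 (mod 68)
59^16 ≡ 1^2 = 1 (mod 68)
59^32 ≡ 1^2 = 1 (mod 68)
59^64 ≡ 1^2 = 1 (mod 68)
59^128 ≡ 1^2 = 1 (mod 68)
59^256 ≡ 1^2 = 1 (mod 68)
59^512 ≡ 1^2 = 1 (mod 68)
59^1024 ≡ 1^2 = 1 (mod 68)
59^1230 = 59^1024 * 59^128 * 59^64 * 59^8 * 59^4 * 59^2 ≡ 1 * 1 * 1 * 1 * 33 * 13 (mod 68).
Accumulate the product:
1 * 1 = 1
1 * 1 = 1
1 * 1 = 1
1 * 33 = 33
33 * 13 = 429 ≡ 21

21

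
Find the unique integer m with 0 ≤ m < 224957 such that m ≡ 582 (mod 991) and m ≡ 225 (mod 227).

167070

991⁻¹ mod 227: 991×93 ≡ 1 (mod 227), so 991⁻¹ ≡ 93.
m = 582 + 991×((225 − 582)×93 mod 227) = 582 + 991×168 = 167070.
Check: 167070 mod 991 = 582, 167070 mod 227 = 225. ✓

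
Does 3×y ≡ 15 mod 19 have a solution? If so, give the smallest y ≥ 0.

5

gcd(3, 19) = 1, so a unique solution mod 19 exists.
3⁻¹ ≡ 13 (mod 19).
y ≡ 13×15 ≡ 5 (mod 19).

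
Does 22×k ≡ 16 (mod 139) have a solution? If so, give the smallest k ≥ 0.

gcd(22, 139) = 1, so a unique solution mod 139 exists.
22⁻¹ ≡ 19 (mod 139).
k ≡ 19×16 ≡ 26 (mod 139).

26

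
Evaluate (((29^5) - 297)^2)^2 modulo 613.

(29)^5 ≡ 169 (mod 613)
169 - 297 = -128 ≡ 485 (mod 613)
(485)^2 ≡ 446 (mod 613)
(446)^2 ≡ 304 (mod 613)

304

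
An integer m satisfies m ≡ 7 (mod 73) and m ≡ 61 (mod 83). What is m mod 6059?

73⁻¹ mod 83: 73×58 ≡ 1 (mod 83), so 73⁻¹ ≡ 58.
m = 7 + 73×((61 − 7)×58 mod 83) = 7 + 73×61 = 4460.
Check: 4460 mod 73 = 7, 4460 mod 83 = 61. ✓

4460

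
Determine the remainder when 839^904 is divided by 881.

Using repeated squaring:
904 in binary is 1110001000, i.e. 904 = 512 + 256 + 128 + 8.
839^1 ≡ 839 (mod 881)
839^2 ≡ 839^2 = 703921 ≡ 2 (mod 881)
839^4 ≡ 2^2 = 4 (mod 881)
839^8 ≡ 4^2 = 16 (mod 881)
839^16 ≡ 16^2 = 256 (mod 881)
839^32 ≡ 256^2 = 65536 ≡ 342 (mod 881)
839^64 ≡ 342^2 = 116964 ≡ 672 (mod 881)
839^128 ≡ 672^2 = 451584 ≡ 512 (mod 881)
839^256 ≡ 512^2 = 262144 ≡ 487 (mod 881)
839^512 ≡ 487^2 = 237169 ≡ 180 (mod 881)
839^904 = 839^512 · 839^256 · 839^128 · 839^8 ≡ 180 · 487 · 512 · 16 (mod 881).
Accumulate the product:
180 · 487 = 87660 ≡ 441
441 · 512 = 225792 ≡ 256
256 · 16 = 4096 ≡ 572

572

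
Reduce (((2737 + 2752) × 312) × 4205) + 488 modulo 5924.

4200

2737 + 2752 = 5489
5489 × 312 = 1712568 ≡ 532 (mod 5924)
532 × 4205 = 2237060 ≡ 3712 (mod 5924)
3712 + 488 = 4200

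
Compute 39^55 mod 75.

24

Compute successive squares:
55 in binary is 110111, i.e. 55 = 32 + 16 + 4 + 2 + 1.
39^1 ≡ 39 (mod 75)
39^2 ≡ 39^2 = 1521 ≡ 21 (mod 75)
39^4 ≡ 21^2 = 441 ≡ 66 (mod 75)
39^8 ≡ 66^2 = 4356 ≡ 6 (mod 75)
39^16 ≡ 6^2 = 36 (mod 75)
39^32 ≡ 36^2 = 1296 ≡ 21 (mod 75)
39^55 = 39^32 · 39^16 · 39^4 · 39^2 · 39^1 ≡ 21 · 36 · 66 · 21 · 39 (mod 75).
Accumulate the product:
21 · 36 = 756 ≡ 6
6 · 66 = 396 ≡ 21
21 · 21 = 441 ≡ 66
66 · 39 = 2574 ≡ 24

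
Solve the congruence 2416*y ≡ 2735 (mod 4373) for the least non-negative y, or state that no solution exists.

gcd(2416, 4373) = 1, so a unique solution mod 4373 exists.
2416⁻¹ ≡ 1048 (mod 4373).
y ≡ 1048*2735 ≡ 1965 (mod 4373).

1965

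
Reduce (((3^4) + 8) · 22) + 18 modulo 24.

(3)^4 ≡ 9 (mod 24)
9 + 8 = 17
17 · 22 = 374 ≡ 14 (mod 24)
14 + 18 = 32 ≡ 8 (mod 24)

8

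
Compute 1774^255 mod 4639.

582

1774^1 ≡ 1774 (mod 4639)
1774^2 ≡ 1774^2 = 3147076 ≡ 1834 (mod 4639)
1774^4 ≡ 1834^2 = 3363556 ≡ 281 (mod 4639)
1774^8 ≡ 281^2 = 78961 ≡ 98 (mod 4639)
1774^16 ≡ 98^2 = 9604 ≡ 326 (mod 4639)
1774^32 ≡ 326^2 = 106276 ≡ 4218 (mod 4639)
1774^64 ≡ 4218^2 = 17791524 ≡ 959 (mod 4639)
1774^128 ≡ 959^2 = 919681 ≡ 1159 (mod 4639)
1774^255 = 1774^128 × 1774^64 × 1774^32 × 1774^16 × 1774^8 × 1774^4 × 1774^2 × 1774^1 ≡ 1159 × 959 × 4218 × 326 × 98 × 281 × 1834 × 1774 (mod 4639).
Accumulate the product:
1159 × 959 = 1111481 ≡ 2760
2760 × 4218 = 11641680 ≡ 2429
2429 × 326 = 791854 ≡ 3224
3224 × 98 = 315952 ≡ 500
500 × 281 = 140500 ≡ 1330
1330 × 1834 = 2439220 ≡ 3745
3745 × 1774 = 6643630 ≡ 582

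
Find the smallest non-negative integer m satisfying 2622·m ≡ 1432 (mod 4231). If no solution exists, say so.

gcd(2622, 4231) = 1, so a unique solution mod 4231 exists.
2622⁻¹ ≡ 2080 (mod 4231).
m ≡ 2080·1432 ≡ 4167 (mod 4231).

4167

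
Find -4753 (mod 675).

647

-4753 = -8·675 + 647, so -4753 ≡ 647 (mod 675).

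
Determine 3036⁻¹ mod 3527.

Run the extended Euclidean algorithm:
3527 = 1×3036 + 491
3036 = 6×491 + 90
491 = 5×90 + 41
90 = 2×41 + 8
41 = 5×8 + 1
8 = 8×1 + 0
gcd(3036, 3527) = 1, so the inverse exists.
Back-substitute for 1:
1 = 1×41 − 5×8
  = −5×90 + 11×41
  = 11×491 − 60×90
  = −60×3036 + 371×491
  = 371×3527 − 431×3036
So 3036⁻¹ ≡ −431 ≡ 3096 (mod 3527).

3096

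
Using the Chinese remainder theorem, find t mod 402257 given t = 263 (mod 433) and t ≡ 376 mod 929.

433⁻¹ mod 929: 433·811 ≡ 1 (mod 929), so 433⁻¹ ≡ 811.
t = 263 + 433·((376 − 263)·811 mod 929) = 263 + 433·601 = 260496.
Check: 260496 mod 433 = 263, 260496 mod 929 = 376. ✓

260496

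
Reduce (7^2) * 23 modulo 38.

(7)^2 ≡ 11 (mod 38)
11 * 23 = 253 ≡ 25 (mod 38)

25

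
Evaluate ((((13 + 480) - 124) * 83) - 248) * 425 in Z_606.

13 + 480 = 493
493 - 124 = 369
369 * 83 = 30627 ≡ 327 (mod 606)
327 - 248 = 79
79 * 425 = 33575 ≡ 245 (mod 606)

245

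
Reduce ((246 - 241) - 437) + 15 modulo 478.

61

246 - 241 = 5
5 - 437 = -432 ≡ 46 (mod 478)
46 + 15 = 61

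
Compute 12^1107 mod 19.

By square-and-multiply:
1107 in binary is 10001010011, i.e. 1107 = 1024 + 64 + 16 + 2 + 1.
12^1 ≡ 12 (mod 19)
12^2 ≡ 12^2 = 144 ≡ 11 (mod 19)
12^4 ≡ 11^2 = 121 ≡ 7 (mod 19)
12^8 ≡ 7^2 = 49 ≡ 11 (mod 19)
12^16 ≡ 11^2 = 121 ≡ 7 (mod 19)
12^32 ≡ 7^2 = 49 ≡ 11 (mod 19)
12^64 ≡ 11^2 = 121 ≡ 7 (mod 19)
12^128 ≡ 7^2 = 49 ≡ 11 (mod 19)
12^256 ≡ 11^2 = 121 ≡ 7 (mod 19)
12^512 ≡ 7^2 = 49 ≡ 11 (mod 19)
12^1024 ≡ 11^2 = 121 ≡ 7 (mod 19)
12^1107 = 12^1024 * 12^64 * 12^16 * 12^2 * 12^1 ≡ 7 * 7 * 7 * 11 * 12 (mod 19).
Accumulate the product:
7 * 7 = 49 ≡ 11
11 * 7 = 77 ≡ 1
1 * 11 = 11
11 * 12 = 132 ≡ 18

18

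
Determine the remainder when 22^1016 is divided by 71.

By square-and-multiply:
1016 in binary is 1111111000, i.e. 1016 = 512 + 256 + 128 + 64 + 32 + 16 + 8.
22^1 ≡ 22 (mod 71)
22^2 ≡ 22^2 = 484 ≡ 58 (mod 71)
22^4 ≡ 58^2 = 3364 ≡ 27 (mod 71)
22^8 ≡ 27^2 = 729 ≡ 19 (mod 71)
22^16 ≡ 19^2 = 361 ≡ 6 (mod 71)
22^32 ≡ 6^2 = 36 (mod 71)
22^64 ≡ 36^2 = 1296 ≡ 18 (mod 71)
22^128 ≡ 18^2 = 324 ≡ 40 (mod 71)
22^256 ≡ 40^2 = 1600 ≡ 38 (mod 71)
22^512 ≡ 38^2 = 1444 ≡ 24 (mod 71)
22^1016 = 22^512 * 22^256 * 22^128 * 22^64 * 22^32 * 22^16 * 22^8 ≡ 24 * 38 * 40 * 18 * 36 * 6 * 19 (mod 71).
Accumulate the product:
24 * 38 = 912 ≡ 60
60 * 40 = 2400 ≡ 57
57 * 18 = 1026 ≡ 32
32 * 36 = 1152 ≡ 16
16 * 6 = 96 ≡ 25
25 * 19 = 475 ≡ 49

49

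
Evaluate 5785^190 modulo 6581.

1629

Compute successive squares:
5785^1 ≡ 5785 (mod 6581)
5785^2 ≡ 5785^2 = 33466225 ≡ 1840 (mod 6581)
5785^4 ≡ 1840^2 = 3385600 ≡ 2966 (mod 6581)
5785^8 ≡ 2966^2 = 8797156 ≡ 4940 (mod 6581)
5785^16 ≡ 4940^2 = 24403600 ≡ 1252 (mod 6581)
5785^32 ≡ 1252^2 = 1567504 ≡ 1226 (mod 6581)
5785^64 ≡ 1226^2 = 1503076 ≡ 2608 (mod 6581)
5785^128 ≡ 2608^2 = 6801664 ≡ 3491 (mod 6581)
5785^190 = 5785^128 · 5785^32 · 5785^16 · 5785^8 · 5785^4 · 5785^2 ≡ 3491 · 1226 · 1252 · 4940 · 2966 · 1840 (mod 6581).
Accumulate the product:
3491 · 1226 = 4279966 ≡ 2316
2316 · 1252 = 2899632 ≡ 3992
3992 · 4940 = 19720480 ≡ 3804
3804 · 2966 = 11282664 ≡ 2830
2830 · 1840 = 5207200 ≡ 1629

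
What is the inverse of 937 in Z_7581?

3835

7581 = 8×937 + 85
937 = 11×85 + 2
85 = 42×2 + 1
2 = 2×1 + 0
gcd(937, 7581) = 1, so the inverse exists.
Back-substitute for 1:
1 = 1×85 − 42×2
  = −42×937 + 463×85
  = 463×7581 − 3746×937
So 937⁻¹ ≡ −3746 ≡ 3835 (mod 7581).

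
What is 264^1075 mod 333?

135

By square-and-multiply:
1075 in binary is 10000110011, i.e. 1075 = 1024 + 32 + 16 + 2 + 1.
264^1 ≡ 264 (mod 333)
264^2 ≡ 264^2 = 69696 ≡ 99 (mod 333)
264^4 ≡ 99^2 = 9801 ≡ 144 (mod 333)
264^8 ≡ 144^2 = 20736 ≡ 90 (mod 333)
264^16 ≡ 90^2 = 8100 ≡ 108 (mod 333)
264^32 ≡ 108^2 = 11664 ≡ 9 (mod 333)
264^64 ≡ 9^2 = 81 (mod 333)
264^128 ≡ 81^2 = 6561 ≡ 234 (mod 333)
264^256 ≡ 234^2 = 54756 ≡ 144 (mod 333)
264^512 ≡ 144^2 = 20736 ≡ 90 (mod 333)
264^1024 ≡ 90^2 = 8100 ≡ 108 (mod 333)
264^1075 = 264^1024 · 264^32 · 264^16 · 264^2 · 264^1 ≡ 108 · 9 · 108 · 99 · 264 (mod 333).
Accumulate the product:
108 · 9 = 972 ≡ 306
306 · 108 = 33048 ≡ 81
81 · 99 = 8019 ≡ 27
27 · 264 = 7128 ≡ 135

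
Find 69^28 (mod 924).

225

Compute successive squares:
69^1 ≡ 69 (mod 924)
69^2 ≡ 69^2 = 4761 ≡ 141 (mod 924)
69^4 ≡ 141^2 = 19881 ≡ 477 (mod 924)
69^8 ≡ 477^2 = 227529 ≡ 225 (mod 924)
69^16 ≡ 225^2 = 50625 ≡ 729 (mod 924)
69^28 = 69^16 · 69^8 · 69^4 ≡ 729 · 225 · 477 (mod 924).
Accumulate the product:
729 · 225 = 164025 ≡ 477
477 · 477 = 227529 ≡ 225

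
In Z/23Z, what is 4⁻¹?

6

23 = 5·4 + 3
4 = 1·3 + 1
3 = 3·1 + 0
gcd(4, 23) = 1, so the inverse exists.
Back-substitute for 1:
1 = 1·4 − 1·3
  = −1·23 + 6·4
So 4⁻¹ ≡ 6 (mod 23).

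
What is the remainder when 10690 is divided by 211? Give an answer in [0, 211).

140

10690 = 50*211 + 140, so 10690 ≡ 140 (mod 211).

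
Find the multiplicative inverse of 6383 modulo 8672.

8672 = 1·6383 + 2289
6383 = 2·2289 + 1805
2289 = 1·1805 + 484
1805 = 3·484 + 353
484 = 1·353 + 131
353 = 2·131 + 91
131 = 1·91 + 40
91 = 2·40 + 11
40 = 3·11 + 7
11 = 1·7 + 4
7 = 1·4 + 3
4 = 1·3 + 1
3 = 3·1 + 0
gcd(6383, 8672) = 1, so the inverse exists.
Back-substitute for 1:
1 = 1·4 − 1·3
  = −1·7 + 2·4
  = 2·11 − 3·7
  = −3·40 + 11·11
  = 11·91 − 25·40
  = −25·131 + 36·91
  = 36·353 − 97·131
  = −97·484 + 133·353
  = 133·1805 − 496·484
  = −496·2289 + 629·1805
  = 629·6383 − 1754·2289
  = −1754·8672 + 2383·6383
So 6383⁻¹ ≡ 2383 (mod 8672).

2383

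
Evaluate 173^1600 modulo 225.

151

Compute successive squares:
173^1 ≡ 173 (mod 225)
173^2 ≡ 173^2 = 29929 ≡ 4 (mod 225)
173^4 ≡ 4^2 = 16 (mod 225)
173^8 ≡ 16^2 = 256 ≡ 31 (mod 225)
173^16 ≡ 31^2 = 961 ≡ 61 (mod 225)
173^32 ≡ 61^2 = 3721 ≡ 121 (mod 225)
173^64 ≡ 121^2 = 14641 ≡ 16 (mod 225)
173^128 ≡ 16^2 = 256 ≡ 31 (mod 225)
173^256 ≡ 31^2 = 961 ≡ 61 (mod 225)
173^512 ≡ 61^2 = 3721 ≡ 121 (mod 225)
173^1024 ≡ 121^2 = 14641 ≡ 16 (mod 225)
173^1600 = 173^1024 * 173^512 * 173^64 ≡ 16 * 121 * 16 (mod 225).
Accumulate the product:
16 * 121 = 1936 ≡ 136
136 * 16 = 2176 ≡ 151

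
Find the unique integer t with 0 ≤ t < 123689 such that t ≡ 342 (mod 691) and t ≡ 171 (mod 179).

691⁻¹ mod 179: 691·136 ≡ 1 (mod 179), so 691⁻¹ ≡ 136.
t = 342 + 691·((171 − 342)·136 mod 179) = 342 + 691·14 = 10016.

10016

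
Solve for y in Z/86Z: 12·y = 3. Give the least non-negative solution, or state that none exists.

gcd(12, 86) = 2, and 2 does not divide 3.
So the congruence has no solution.

no solution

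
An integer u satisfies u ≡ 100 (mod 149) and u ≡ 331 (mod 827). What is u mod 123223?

149⁻¹ mod 827: 149·716 ≡ 1 (mod 827), so 149⁻¹ ≡ 716.
u = 100 + 149·((331 − 100)·716 mod 827) = 100 + 149·823 = 122727.
Check: 122727 mod 149 = 100, 122727 mod 827 = 331. ✓

122727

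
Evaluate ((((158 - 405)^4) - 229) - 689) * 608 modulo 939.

158 - 405 = -247 ≡ 692 (mod 939)
(692)^4 ≡ 676 (mod 939)
676 - 229 = 447
447 - 689 = -242 ≡ 697 (mod 939)
697 * 608 = 423776 ≡ 287 (mod 939)

287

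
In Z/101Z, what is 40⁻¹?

48

101 = 2·40 + 21
40 = 1·21 + 19
21 = 1·19 + 2
19 = 9·2 + 1
2 = 2·1 + 0
gcd(40, 101) = 1, so the inverse exists.
Back-substitute for 1:
1 = 1·19 − 9·2
  = −9·21 + 10·19
  = 10·40 − 19·21
  = −19·101 + 48·40
So 40⁻¹ ≡ 48 (mod 101).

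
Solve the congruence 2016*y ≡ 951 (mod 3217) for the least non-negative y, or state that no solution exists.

551

gcd(2016, 3217) = 1, so a unique solution mod 3217 exists.
2016⁻¹ ≡ 75 (mod 3217).
y ≡ 75*951 ≡ 551 (mod 3217).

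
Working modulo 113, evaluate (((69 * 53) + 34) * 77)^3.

69 * 53 = 3657 ≡ 41 (mod 113)
41 + 34 = 75
75 * 77 = 5775 ≡ 12 (mod 113)
(12)^3 ≡ 33 (mod 113)

33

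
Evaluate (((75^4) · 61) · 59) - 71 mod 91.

(75)^4 ≡ 16 (mod 91)
16 · 61 = 976 ≡ 66 (mod 91)
66 · 59 = 3894 ≡ 72 (mod 91)
72 - 71 = 1

1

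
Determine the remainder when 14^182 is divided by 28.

182 in binary is 10110110, i.e. 182 = 128 + 32 + 16 + 4 + 2.
14^1 ≡ 14 (mod 28)
14^2 ≡ 14^2 = 196 ≡ 0 (mod 28)
14^4 ≡ 0^2 = 0 (mod 28)
14^8 ≡ 0^2 = 0 (mod 28)
14^16 ≡ 0^2 = 0 (mod 28)
14^32 ≡ 0^2 = 0 (mod 28)
14^64 ≡ 0^2 = 0 (mod 28)
14^128 ≡ 0^2 = 0 (mod 28)
14^182 = 14^128 * 14^32 * 14^16 * 14^4 * 14^2 ≡ 0 * 0 * 0 * 0 * 0 (mod 28).
Accumulate the product:
0 * 0 = 0
0 * 0 = 0
0 * 0 = 0
0 * 0 = 0

0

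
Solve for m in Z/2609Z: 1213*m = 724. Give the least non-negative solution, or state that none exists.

1375

gcd(1213, 2609) = 1, so a unique solution mod 2609 exists.
1213⁻¹ ≡ 2110 (mod 2609).
m ≡ 2110*724 ≡ 1375 (mod 2609).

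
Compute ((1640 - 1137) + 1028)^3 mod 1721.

1640 - 1137 = 503
503 + 1028 = 1531
(1531)^3 ≡ 906 (mod 1721)

906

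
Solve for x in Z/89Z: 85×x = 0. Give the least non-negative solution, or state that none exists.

0

gcd(85, 89) = 1, so a unique solution mod 89 exists.
85⁻¹ ≡ 22 (mod 89).
x ≡ 22×0 ≡ 0 (mod 89).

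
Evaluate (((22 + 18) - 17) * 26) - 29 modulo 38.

37

22 + 18 = 40 ≡ 2 (mod 38)
2 - 17 = -15 ≡ 23 (mod 38)
23 * 26 = 598 ≡ 28 (mod 38)
28 - 29 = -1 ≡ 37 (mod 38)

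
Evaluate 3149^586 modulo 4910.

By square-and-multiply:
3149^1 ≡ 3149 (mod 4910)
3149^2 ≡ 3149^2 = 9916201 ≡ 2911 (mod 4910)
3149^4 ≡ 2911^2 = 8473921 ≡ 4171 (mod 4910)
3149^8 ≡ 4171^2 = 17397241 ≡ 1111 (mod 4910)
3149^16 ≡ 1111^2 = 1234321 ≡ 1911 (mod 4910)
3149^32 ≡ 1911^2 = 3651921 ≡ 3791 (mod 4910)
3149^64 ≡ 3791^2 = 14371681 ≡ 111 (mod 4910)
3149^128 ≡ 111^2 = 12321 ≡ 2501 (mod 4910)
3149^256 ≡ 2501^2 = 6255001 ≡ 4571 (mod 4910)
3149^512 ≡ 4571^2 = 20894041 ≡ 1991 (mod 4910)
3149^586 = 3149^512 · 3149^64 · 3149^8 · 3149^2 ≡ 1991 · 111 · 1111 · 2911 (mod 4910).
Accumulate the product:
1991 · 111 = 221001 ≡ 51
51 · 1111 = 56661 ≡ 2651
2651 · 2911 = 7717061 ≡ 3451

3451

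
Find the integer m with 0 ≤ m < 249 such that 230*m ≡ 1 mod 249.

By the extended Euclidean algorithm:
249 = 1·230 + 19
230 = 12·19 + 2
19 = 9·2 + 1
2 = 2·1 + 0
gcd(230, 249) = 1, so the inverse exists.
Bézout: 1 = 109·249 − 118·230.
So 230⁻¹ ≡ −118 ≡ 131 (mod 249).

131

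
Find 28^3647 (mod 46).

38

3647 in binary is 111000111111, i.e. 3647 = 2048 + 1024 + 512 + 32 + 16 + 8 + 4 + 2 + 1.
28^1 ≡ 28 (mod 46)
28^2 ≡ 28^2 = 784 ≡ 2 (mod 46)
28^4 ≡ 2^2 = 4 (mod 46)
28^8 ≡ 4^2 = 16 (mod 46)
28^16 ≡ 16^2 = 256 ≡ 26 (mod 46)
28^32 ≡ 26^2 = 676 ≡ 32 (mod 46)
28^64 ≡ 32^2 = 1024 ≡ 12 (mod 46)
28^128 ≡ 12^2 = 144 ≡ 6 (mod 46)
28^256 ≡ 6^2 = 36 (mod 46)
28^512 ≡ 36^2 = 1296 ≡ 8 (mod 46)
28^1024 ≡ 8^2 = 64 ≡ 18 (mod 46)
28^2048 ≡ 18^2 = 324 ≡ 2 (mod 46)
28^3647 = 28^2048 · 28^1024 · 28^512 · 28^32 · 28^16 · 28^8 · 28^4 · 28^2 · 28^1 ≡ 2 · 18 · 8 · 32 · 26 · 16 · 4 · 2 · 28 (mod 46).
Accumulate the product:
2 · 18 = 36
36 · 8 = 288 ≡ 12
12 · 32 = 384 ≡ 16
16 · 26 = 416 ≡ 2
2 · 16 = 32
32 · 4 = 128 ≡ 36
36 · 2 = 72 ≡ 26
26 · 28 = 728 ≡ 38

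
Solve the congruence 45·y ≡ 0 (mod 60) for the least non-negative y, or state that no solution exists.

gcd(45, 60) = 15, and 15 | 0, so solutions exist.
Divide through by 15: 3·y = 0 (mod 4).
3⁻¹ ≡ 3 (mod 4).
y ≡ 3·0 ≡ 0 (mod 4).
The smallest non-negative solution is y = 0.

0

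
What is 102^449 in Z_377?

189

449 in binary is 111000001, i.e. 449 = 256 + 128 + 64 + 1.
102^1 ≡ 102 (mod 377)
102^2 ≡ 102^2 = 10404 ≡ 225 (mod 377)
102^4 ≡ 225^2 = 50625 ≡ 107 (mod 377)
102^8 ≡ 107^2 = 11449 ≡ 139 (mod 377)
102^16 ≡ 139^2 = 19321 ≡ 94 (mod 377)
102^32 ≡ 94^2 = 8836 ≡ 165 (mod 377)
102^64 ≡ 165^2 = 27225 ≡ 81 (mod 377)
102^128 ≡ 81^2 = 6561 ≡ 152 (mod 377)
102^256 ≡ 152^2 = 23104 ≡ 107 (mod 377)
102^449 = 102^256 · 102^128 · 102^64 · 102^1 ≡ 107 · 152 · 81 · 102 (mod 377).
Accumulate the product:
107 · 152 = 16264 ≡ 53
53 · 81 = 4293 ≡ 146
146 · 102 = 14892 ≡ 189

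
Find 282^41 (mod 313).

Compute successive squares:
41 in binary is 101001, i.e. 41 = 32 + 8 + 1.
282^1 ≡ 282 (mod 313)
282^2 ≡ 282^2 = 79524 ≡ 22 (mod 313)
282^4 ≡ 22^2 = 484 ≡ 171 (mod 313)
282^8 ≡ 171^2 = 29241 ≡ 132 (mod 313)
282^16 ≡ 132^2 = 17424 ≡ 209 (mod 313)
282^32 ≡ 209^2 = 43681 ≡ 174 (mod 313)
282^41 = 282^32 · 282^8 · 282^1 ≡ 174 · 132 · 282 (mod 313).
Accumulate the product:
174 · 132 = 22968 ≡ 119
119 · 282 = 33558 ≡ 67

67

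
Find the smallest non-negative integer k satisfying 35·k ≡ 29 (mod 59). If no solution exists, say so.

gcd(35, 59) = 1, so a unique solution mod 59 exists.
35⁻¹ ≡ 27 (mod 59).
k ≡ 27·29 ≡ 16 (mod 59).

16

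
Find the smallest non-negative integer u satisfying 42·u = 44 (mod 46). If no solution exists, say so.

12

gcd(42, 46) = 2, and 2 | 44, so solutions exist.
Divide through by 2: 21·u = 22 (mod 23).
21⁻¹ ≡ 11 (mod 23).
u ≡ 11·22 ≡ 12 (mod 23).
The smallest non-negative solution is u = 12.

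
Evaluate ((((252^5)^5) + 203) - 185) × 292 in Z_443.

(252)^5 ≡ 262 (mod 443)
(262)^5 ≡ 362 (mod 443)
362 + 203 = 565 ≡ 122 (mod 443)
122 - 185 = -63 ≡ 380 (mod 443)
380 × 292 = 110960 ≡ 210 (mod 443)

210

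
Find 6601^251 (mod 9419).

6601^1 ≡ 6601 (mod 9419)
6601^2 ≡ 6601^2 = 43573201 ≡ 907 (mod 9419)
6601^4 ≡ 907^2 = 822649 ≡ 3196 (mod 9419)
6601^8 ≡ 3196^2 = 10214416 ≡ 4220 (mod 9419)
6601^16 ≡ 4220^2 = 17808400 ≡ 6490 (mod 9419)
6601^32 ≡ 6490^2 = 42120100 ≡ 7751 (mod 9419)
6601^64 ≡ 7751^2 = 60078001 ≡ 3619 (mod 9419)
6601^128 ≡ 3619^2 = 13097161 ≡ 4751 (mod 9419)
6601^251 = 6601^128 * 6601^64 * 6601^32 * 6601^16 * 6601^8 * 6601^2 * 6601^1 ≡ 4751 * 3619 * 7751 * 6490 * 4220 * 907 * 6601 (mod 9419).
Accumulate the product:
4751 * 3619 = 17193869 ≡ 4194
4194 * 7751 = 32507694 ≡ 2725
2725 * 6490 = 17685250 ≡ 5787
5787 * 4220 = 24421140 ≡ 7092
7092 * 907 = 6432444 ≡ 8686
8686 * 6601 = 57336286 ≡ 2833

2833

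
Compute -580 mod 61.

-580 = -10·61 + 30, so -580 ≡ 30 (mod 61).

30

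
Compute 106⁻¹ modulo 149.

149 = 1*106 + 43
106 = 2*43 + 20
43 = 2*20 + 3
20 = 6*3 + 2
3 = 1*2 + 1
2 = 2*1 + 0
gcd(106, 149) = 1, so the inverse exists.
Back-substitute for 1:
1 = 1*3 − 1*2
  = −1*20 + 7*3
  = 7*43 − 15*20
  = −15*106 + 37*43
  = 37*149 − 52*106
So 106⁻¹ ≡ −52 ≡ 97 (mod 149).

97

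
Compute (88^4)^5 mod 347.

229

(88)^4 ≡ 302 (mod 347)
(302)^5 ≡ 229 (mod 347)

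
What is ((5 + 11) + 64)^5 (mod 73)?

17

5 + 11 = 16
16 + 64 = 80 ≡ 7 (mod 73)
(7)^5 ≡ 17 (mod 73)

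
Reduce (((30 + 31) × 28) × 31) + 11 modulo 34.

30 + 31 = 61 ≡ 27 (mod 34)
27 × 28 = 756 ≡ 8 (mod 34)
8 × 31 = 248 ≡ 10 (mod 34)
10 + 11 = 21

21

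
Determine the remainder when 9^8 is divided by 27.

9^1 ≡ 9 (mod 27)
9^2 ≡ 9^2 = 81 ≡ 0 (mod 27)
9^4 ≡ 0^2 = 0 (mod 27)
9^8 ≡ 0^2 = 0 (mod 27)
So 9^8 ≡ 0 (mod 27).

0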